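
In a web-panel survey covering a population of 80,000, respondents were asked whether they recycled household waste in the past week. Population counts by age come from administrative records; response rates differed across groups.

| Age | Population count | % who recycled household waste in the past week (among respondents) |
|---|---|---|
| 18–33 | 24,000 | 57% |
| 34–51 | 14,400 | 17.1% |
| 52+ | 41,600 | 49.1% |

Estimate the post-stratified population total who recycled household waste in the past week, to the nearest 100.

36,600

Apply each group's respondent rate to its population count:
  18–33: 24,000 × 57% = 13,680
  34–51: 14,400 × 17.1% = 2462.4
  52+: 41,600 × 49.1% = 20425.6
Estimated total = 36,568 → 36,600.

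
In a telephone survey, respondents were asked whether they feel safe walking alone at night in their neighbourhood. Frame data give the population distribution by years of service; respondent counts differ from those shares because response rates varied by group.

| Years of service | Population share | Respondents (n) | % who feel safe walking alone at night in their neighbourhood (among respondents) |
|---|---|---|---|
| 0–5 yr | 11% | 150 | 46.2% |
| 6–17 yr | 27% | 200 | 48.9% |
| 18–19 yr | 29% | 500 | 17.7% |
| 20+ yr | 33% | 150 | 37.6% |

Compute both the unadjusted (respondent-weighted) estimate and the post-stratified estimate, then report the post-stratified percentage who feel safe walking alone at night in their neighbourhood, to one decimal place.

35.8%

Unadjusted (pooled respondent) estimate weights by respondent counts:
  (150/1000)×46.2 + (200/1000)×48.9 + (500/1000)×17.7 + (150/1000)×37.6 = 31.2%
Post-stratified estimate weights by population shares:
  0.11×46.2 + 0.27×48.9 + 0.29×17.7 + 0.33×37.6 = 35.826%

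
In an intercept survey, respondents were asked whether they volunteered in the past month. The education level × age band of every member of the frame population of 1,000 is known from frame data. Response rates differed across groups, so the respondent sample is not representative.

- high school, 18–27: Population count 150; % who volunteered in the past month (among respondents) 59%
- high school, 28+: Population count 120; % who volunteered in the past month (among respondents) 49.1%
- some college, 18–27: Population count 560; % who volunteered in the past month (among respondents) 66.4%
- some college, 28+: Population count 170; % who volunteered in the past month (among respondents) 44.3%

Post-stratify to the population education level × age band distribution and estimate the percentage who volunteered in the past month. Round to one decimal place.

Reweight to the known education level × age band distribution:
  high school, 18–27: (150/1,000) × 59 = 8.85
  high school, 28+: (120/1,000) × 49.1 = 5.892
  some college, 18–27: (560/1,000) × 66.4 = 37.184
  some college, 28+: (170/1,000) × 44.3 = 7.531
Post-stratified estimate = 59.457 → 59.5%.

59.5%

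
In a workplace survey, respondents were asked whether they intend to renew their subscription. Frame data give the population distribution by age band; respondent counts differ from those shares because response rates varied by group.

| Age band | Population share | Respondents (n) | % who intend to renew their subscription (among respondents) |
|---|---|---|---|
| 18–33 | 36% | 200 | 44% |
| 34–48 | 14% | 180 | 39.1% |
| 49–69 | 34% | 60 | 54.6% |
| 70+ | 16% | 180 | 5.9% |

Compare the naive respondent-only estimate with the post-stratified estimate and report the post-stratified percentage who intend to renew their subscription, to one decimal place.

Naive respondent-only estimate (weights = respondent counts):
  (200/620)×44 + (180/620)×39.1 + (60/620)×54.6 + (180/620)×5.9 = 32.5419%
Post-stratified estimate weights by population shares:
  0.36×44 + 0.14×39.1 + 0.34×54.6 + 0.16×5.9 = 40.822%

40.8%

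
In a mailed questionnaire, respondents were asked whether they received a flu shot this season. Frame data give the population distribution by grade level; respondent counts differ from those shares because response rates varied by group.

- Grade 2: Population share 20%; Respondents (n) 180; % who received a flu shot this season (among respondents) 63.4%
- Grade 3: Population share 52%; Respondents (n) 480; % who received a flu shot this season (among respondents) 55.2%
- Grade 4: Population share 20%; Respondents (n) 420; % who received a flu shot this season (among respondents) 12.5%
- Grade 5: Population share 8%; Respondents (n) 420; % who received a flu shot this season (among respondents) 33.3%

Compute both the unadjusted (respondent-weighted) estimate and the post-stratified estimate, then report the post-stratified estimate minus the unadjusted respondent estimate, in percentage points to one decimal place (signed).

Unadjusted (pooled respondent) estimate weights by respondent counts:
  (180/1500)×63.4 + (480/1500)×55.2 + (420/1500)×12.5 + (420/1500)×33.3 = 38.096%
Reweighting by population grade level shares:
  0.2×63.4 + 0.52×55.2 + 0.2×12.5 + 0.08×33.3 = 46.548%
Difference = 46.548 − 38.096 = 8.452 pp.

+8.5 percentage points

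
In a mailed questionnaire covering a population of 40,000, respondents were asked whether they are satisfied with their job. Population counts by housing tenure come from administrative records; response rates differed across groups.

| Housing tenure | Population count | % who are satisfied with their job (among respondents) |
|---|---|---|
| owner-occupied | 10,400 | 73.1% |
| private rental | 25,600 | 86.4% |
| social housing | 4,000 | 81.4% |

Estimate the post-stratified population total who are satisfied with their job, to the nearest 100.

Estimated count per cell = population count × respondent percentage:
  owner-occupied: 10,400 × 73.1% = 7602.4
  private rental: 25,600 × 86.4% = 22118.4
  social housing: 4,000 × 81.4% = 3256
Estimated total = 32976.8 → 33,000.

33,000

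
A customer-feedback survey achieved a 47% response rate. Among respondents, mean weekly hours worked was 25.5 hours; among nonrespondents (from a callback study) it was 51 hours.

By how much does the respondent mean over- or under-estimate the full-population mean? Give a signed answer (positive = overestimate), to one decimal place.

Nonresponse fraction = 1 − 0.47 = 0.53.
Bias = (nonresponse fraction) × (respondent mean − nonrespondent mean)
     = 0.53 × (25.5 − 51) = 0.53 × -25.5 = -13.515.

-13.5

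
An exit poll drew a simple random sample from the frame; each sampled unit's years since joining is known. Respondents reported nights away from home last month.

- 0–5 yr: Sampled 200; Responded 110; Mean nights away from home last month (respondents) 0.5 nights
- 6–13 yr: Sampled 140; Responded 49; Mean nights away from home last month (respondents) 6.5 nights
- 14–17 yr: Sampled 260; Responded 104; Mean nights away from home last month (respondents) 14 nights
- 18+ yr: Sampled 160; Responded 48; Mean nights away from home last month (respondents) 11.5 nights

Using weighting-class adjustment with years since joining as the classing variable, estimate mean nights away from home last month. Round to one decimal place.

8.5

Response rates by class: 0–5 yr 110/200 = 55%, 6–13 yr 49/140 = 35%, 14–17 yr 104/260 = 40%, 18+ yr 48/160 = 30%.
With weight = n_sampled/n_responded per class, the weighted class total is n_sampled:
  0–5 yr: 200 × 0.5 = 100
  6–13 yr: 140 × 6.5 = 910
  14–17 yr: 260 × 14 = 3640
  18+ yr: 160 × 11.5 = 1840
Adjusted estimate = 6490 / 760 = 8.53947 → 8.5.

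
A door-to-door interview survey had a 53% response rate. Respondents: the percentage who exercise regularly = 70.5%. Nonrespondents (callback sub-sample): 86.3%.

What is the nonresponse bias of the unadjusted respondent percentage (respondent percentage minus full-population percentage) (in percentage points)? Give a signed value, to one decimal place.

-7.4 percentage points

Nonresponse fraction = 1 − 0.53 = 0.47.
Bias = (nonresponse fraction) × (respondent percentage − nonrespondent percentage)
     = 0.47 × (70.5 − 86.3) = 0.47 × -15.8 = -7.426.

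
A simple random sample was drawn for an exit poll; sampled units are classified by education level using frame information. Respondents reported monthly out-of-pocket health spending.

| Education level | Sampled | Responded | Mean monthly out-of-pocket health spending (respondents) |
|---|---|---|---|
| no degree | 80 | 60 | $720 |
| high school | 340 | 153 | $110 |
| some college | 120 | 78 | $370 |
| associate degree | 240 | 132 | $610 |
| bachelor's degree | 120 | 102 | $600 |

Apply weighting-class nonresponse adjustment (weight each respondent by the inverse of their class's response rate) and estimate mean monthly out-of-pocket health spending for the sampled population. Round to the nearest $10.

Class response rates: no degree 60/80 = 75%, high school 153/340 = 45%, some college 78/120 = 65%, associate degree 132/240 = 55%, bachelor's degree 102/120 = 85%.
Each respondent's weight = sampled/responded in their class; summing within a class gives n_sampled, so:
  no degree: 80 × 720 = 57,600
  high school: 340 × 110 = 37,400
  some college: 120 × 370 = 44,400
  associate degree: 240 × 610 = 146,400
  bachelor's degree: 120 × 600 = 72,000
Adjusted estimate = 357,800 / 900 = 397.556 → $400.

$400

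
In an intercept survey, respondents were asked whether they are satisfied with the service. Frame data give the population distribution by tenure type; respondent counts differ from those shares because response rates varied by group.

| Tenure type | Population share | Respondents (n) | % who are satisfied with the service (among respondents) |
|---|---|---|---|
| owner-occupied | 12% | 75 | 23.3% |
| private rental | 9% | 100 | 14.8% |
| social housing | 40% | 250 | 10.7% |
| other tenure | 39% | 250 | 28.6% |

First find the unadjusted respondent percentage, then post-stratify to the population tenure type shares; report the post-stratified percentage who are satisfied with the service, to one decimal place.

Naive respondent-only estimate (weights = respondent counts):
  (75/675)×23.3 + (100/675)×14.8 + (250/675)×10.7 + (250/675)×28.6 = 19.337%
Post-stratifying to population shares instead:
  0.12×23.3 + 0.09×14.8 + 0.4×10.7 + 0.39×28.6 = 19.562%

19.6%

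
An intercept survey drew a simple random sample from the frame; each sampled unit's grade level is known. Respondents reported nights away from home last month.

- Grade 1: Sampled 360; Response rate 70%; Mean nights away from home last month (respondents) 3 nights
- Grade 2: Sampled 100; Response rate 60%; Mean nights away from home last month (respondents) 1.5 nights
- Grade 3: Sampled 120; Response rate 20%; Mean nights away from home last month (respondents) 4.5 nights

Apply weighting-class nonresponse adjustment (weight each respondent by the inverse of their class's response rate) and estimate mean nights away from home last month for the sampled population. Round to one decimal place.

3.1

Inverse-response-rate weighting restores each class to its sampled count, so class totals weight by n_sampled:
  Grade 1: 360 × 3 = 1080
  Grade 2: 100 × 1.5 = 150
  Grade 3: 120 × 4.5 = 540
Adjusted estimate = 1770 / 580 = 3.05172 → 3.1.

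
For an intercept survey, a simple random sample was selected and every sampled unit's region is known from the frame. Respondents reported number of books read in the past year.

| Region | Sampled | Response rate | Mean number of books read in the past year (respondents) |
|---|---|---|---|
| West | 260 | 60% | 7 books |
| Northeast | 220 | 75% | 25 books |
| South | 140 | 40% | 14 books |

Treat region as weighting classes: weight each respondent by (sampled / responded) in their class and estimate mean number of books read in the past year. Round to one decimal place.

Each respondent's weight = sampled/responded in their class; summing within a class gives n_sampled, so:
  West: 260 × 7 = 1820
  Northeast: 220 × 25 = 5500
  South: 140 × 14 = 1960
Adjusted estimate = 9280 / 620 = 14.9677 → 15.0.

15.0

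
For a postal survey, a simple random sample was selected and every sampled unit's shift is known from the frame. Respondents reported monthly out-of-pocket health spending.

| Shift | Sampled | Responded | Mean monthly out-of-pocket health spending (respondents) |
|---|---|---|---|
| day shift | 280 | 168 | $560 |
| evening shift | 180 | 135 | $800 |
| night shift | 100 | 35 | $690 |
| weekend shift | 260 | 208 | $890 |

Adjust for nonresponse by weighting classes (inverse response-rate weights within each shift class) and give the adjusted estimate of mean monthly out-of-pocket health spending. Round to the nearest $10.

$730

Class response rates: day shift 168/280 = 60%, evening shift 135/180 = 75%, night shift 35/100 = 35%, weekend shift 208/260 = 80%.
With weight = n_sampled/n_responded per class, the weighted class total is n_sampled:
  day shift: 280 × 560 = 156,800
  evening shift: 180 × 800 = 144,000
  night shift: 100 × 690 = 69,000
  weekend shift: 260 × 890 = 231,400
Adjusted estimate = 601,200 / 820 = 733.171 → $730.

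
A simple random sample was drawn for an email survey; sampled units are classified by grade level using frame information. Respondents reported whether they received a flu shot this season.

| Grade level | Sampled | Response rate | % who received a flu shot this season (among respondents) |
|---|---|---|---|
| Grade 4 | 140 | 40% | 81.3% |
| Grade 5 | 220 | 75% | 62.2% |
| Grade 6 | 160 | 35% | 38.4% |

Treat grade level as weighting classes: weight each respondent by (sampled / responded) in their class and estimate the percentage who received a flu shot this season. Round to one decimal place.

Each respondent's weight = sampled/responded in their class; summing within a class gives n_sampled, so:
  Grade 4: 140 × 81.3 = 11,382
  Grade 5: 220 × 62.2 = 13,684
  Grade 6: 160 × 38.4 = 6144
Adjusted estimate = 31,210 / 520 = 60.0192 → 60.0%.

60.0%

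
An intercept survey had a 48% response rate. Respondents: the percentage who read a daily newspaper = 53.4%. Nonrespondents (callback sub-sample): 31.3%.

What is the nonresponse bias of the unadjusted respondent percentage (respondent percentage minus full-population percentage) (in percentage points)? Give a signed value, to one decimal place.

+11.5 percentage points

Nonresponse fraction = 1 − 0.48 = 0.52.
Bias = (nonresponse fraction) × (respondent percentage − nonrespondent percentage)
     = 0.52 × (53.4 − 31.3) = 0.52 × 22.1 = 11.492.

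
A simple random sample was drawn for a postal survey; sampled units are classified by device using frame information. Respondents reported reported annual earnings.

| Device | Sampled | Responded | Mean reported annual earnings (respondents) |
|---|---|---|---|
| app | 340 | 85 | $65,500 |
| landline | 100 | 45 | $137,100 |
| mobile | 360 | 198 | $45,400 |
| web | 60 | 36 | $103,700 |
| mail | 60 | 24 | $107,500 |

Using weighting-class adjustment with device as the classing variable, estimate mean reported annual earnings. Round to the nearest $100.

$70,600

Class response rates: app 85/340 = 25%, landline 45/100 = 45%, mobile 198/360 = 55%, web 36/60 = 60%, mail 24/60 = 40%.
Inverse-response-rate weighting restores each class to its sampled count, so class totals weight by n_sampled:
  app: 340 × 65,500 = 22,270,000
  landline: 100 × 137,100 = 13,710,000
  mobile: 360 × 45,400 = 16,344,000
  web: 60 × 103,700 = 6,222,000
  mail: 60 × 107,500 = 6,450,000
Adjusted estimate = 64,996,000 / 920 = 70647.8 → $70,600.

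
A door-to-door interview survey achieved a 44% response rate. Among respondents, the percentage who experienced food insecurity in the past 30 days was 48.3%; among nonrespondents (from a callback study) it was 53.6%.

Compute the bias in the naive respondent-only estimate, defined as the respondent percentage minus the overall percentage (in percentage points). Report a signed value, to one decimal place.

Nonresponse fraction = 1 − 0.44 = 0.56.
Bias = (nonresponse fraction) × (respondent percentage − nonrespondent percentage)
     = 0.56 × (48.3 − 53.6) = 0.56 × -5.3 = -2.968.

-3.0 percentage points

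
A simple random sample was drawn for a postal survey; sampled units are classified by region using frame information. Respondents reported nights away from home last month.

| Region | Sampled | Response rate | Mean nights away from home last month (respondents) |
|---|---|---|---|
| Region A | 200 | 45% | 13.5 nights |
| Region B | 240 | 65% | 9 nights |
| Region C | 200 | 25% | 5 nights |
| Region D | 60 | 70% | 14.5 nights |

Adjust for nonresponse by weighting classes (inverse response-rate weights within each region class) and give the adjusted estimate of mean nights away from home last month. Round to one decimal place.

Weighting each respondent by the inverse class response rate inflates each class back to its sampled size, so the class weight is n_sampled:
  Region A: 200 × 13.5 = 2700
  Region B: 240 × 9 = 2160
  Region C: 200 × 5 = 1000
  Region D: 60 × 14.5 = 870
Adjusted estimate = 6730 / 700 = 9.61429 → 9.6.

9.6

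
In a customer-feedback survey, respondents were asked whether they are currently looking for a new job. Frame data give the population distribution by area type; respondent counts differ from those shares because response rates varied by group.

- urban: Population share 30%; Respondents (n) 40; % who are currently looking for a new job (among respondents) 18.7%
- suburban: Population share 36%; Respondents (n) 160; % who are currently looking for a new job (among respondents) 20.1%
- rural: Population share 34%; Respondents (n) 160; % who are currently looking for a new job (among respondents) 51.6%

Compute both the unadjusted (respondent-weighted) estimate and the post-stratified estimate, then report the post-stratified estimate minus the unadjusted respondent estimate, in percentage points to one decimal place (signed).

-3.6 percentage points

Unadjusted (pooled respondent) estimate weights by respondent counts:
  (40/360)×18.7 + (160/360)×20.1 + (160/360)×51.6 = 33.9444%
Post-stratifying to population shares instead:
  0.3×18.7 + 0.36×20.1 + 0.34×51.6 = 30.39%
Difference = 30.39 − 33.9444 = -3.5544 pp.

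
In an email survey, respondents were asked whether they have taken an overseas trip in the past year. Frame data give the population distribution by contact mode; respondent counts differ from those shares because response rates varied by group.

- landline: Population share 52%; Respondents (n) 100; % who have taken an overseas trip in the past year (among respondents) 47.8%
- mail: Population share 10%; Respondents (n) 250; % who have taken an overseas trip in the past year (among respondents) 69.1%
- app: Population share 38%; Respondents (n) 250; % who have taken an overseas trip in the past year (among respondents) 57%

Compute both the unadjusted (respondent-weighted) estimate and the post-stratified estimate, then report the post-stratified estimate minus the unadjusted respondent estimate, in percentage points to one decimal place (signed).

-7.1 percentage points

Unadjusted (pooled respondent) estimate weights by respondent counts:
  (100/600)×47.8 + (250/600)×69.1 + (250/600)×57 = 60.5083%
Reweighting by population contact mode shares:
  0.52×47.8 + 0.1×69.1 + 0.38×57 = 53.426%
Difference = 53.426 − 60.5083 = -7.0823 pp.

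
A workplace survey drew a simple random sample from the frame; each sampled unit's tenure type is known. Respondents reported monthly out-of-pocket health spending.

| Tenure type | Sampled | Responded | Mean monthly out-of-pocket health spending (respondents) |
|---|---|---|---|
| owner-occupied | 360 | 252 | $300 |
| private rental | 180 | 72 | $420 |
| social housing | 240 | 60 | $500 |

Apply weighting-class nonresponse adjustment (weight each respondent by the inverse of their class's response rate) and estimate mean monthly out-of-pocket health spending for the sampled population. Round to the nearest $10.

$390

Response rates by class: owner-occupied 252/360 = 70%, private rental 72/180 = 40%, social housing 60/240 = 25%.
Inverse-response-rate weighting restores each class to its sampled count, so class totals weight by n_sampled:
  owner-occupied: 360 × 300 = 108,000
  private rental: 180 × 420 = 75,600
  social housing: 240 × 500 = 120,000
Adjusted estimate = 303,600 / 780 = 389.231 → $390.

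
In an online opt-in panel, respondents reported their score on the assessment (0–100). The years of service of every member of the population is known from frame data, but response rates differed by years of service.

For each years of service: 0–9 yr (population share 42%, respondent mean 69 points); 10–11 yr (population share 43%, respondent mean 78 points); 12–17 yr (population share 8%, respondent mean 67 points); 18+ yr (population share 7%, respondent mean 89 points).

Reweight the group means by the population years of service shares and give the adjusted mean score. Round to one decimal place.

Reweight to the known years of service distribution:
  0–9 yr: 0.42 × 69 = 28.98
  10–11 yr: 0.43 × 78 = 33.54
  12–17 yr: 0.08 × 67 = 5.36
  18+ yr: 0.07 × 89 = 6.23
Post-stratified estimate = 74.11 → 74.1.

74.1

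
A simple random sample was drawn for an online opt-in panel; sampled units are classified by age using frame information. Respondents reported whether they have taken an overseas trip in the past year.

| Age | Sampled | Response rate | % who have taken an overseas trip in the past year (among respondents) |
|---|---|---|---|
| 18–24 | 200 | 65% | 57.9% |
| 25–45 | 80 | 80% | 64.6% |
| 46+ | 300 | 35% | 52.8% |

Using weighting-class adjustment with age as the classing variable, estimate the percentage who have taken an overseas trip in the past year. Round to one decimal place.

56.2%

Each respondent's weight = sampled/responded in their class; summing within a class gives n_sampled, so:
  18–24: 200 × 57.9 = 11,580
  25–45: 80 × 64.6 = 5168
  46+: 300 × 52.8 = 15,840
Adjusted estimate = 32,588 / 580 = 56.1862 → 56.2%.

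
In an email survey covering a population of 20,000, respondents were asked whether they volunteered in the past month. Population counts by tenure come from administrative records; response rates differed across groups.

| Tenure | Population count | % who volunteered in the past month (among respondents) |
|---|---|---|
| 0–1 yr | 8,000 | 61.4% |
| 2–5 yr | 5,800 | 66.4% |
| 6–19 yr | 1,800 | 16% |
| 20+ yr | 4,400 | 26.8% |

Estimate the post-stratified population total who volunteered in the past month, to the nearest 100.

10,200

Each cell contributes its population count × the respondent rate:
  0–1 yr: 8,000 × 61.4% = 4912
  2–5 yr: 5,800 × 66.4% = 3851.2
  6–19 yr: 1,800 × 16% = 288
  20+ yr: 4,400 × 26.8% = 1179.2
Estimated total = 10230.4 → 10,200.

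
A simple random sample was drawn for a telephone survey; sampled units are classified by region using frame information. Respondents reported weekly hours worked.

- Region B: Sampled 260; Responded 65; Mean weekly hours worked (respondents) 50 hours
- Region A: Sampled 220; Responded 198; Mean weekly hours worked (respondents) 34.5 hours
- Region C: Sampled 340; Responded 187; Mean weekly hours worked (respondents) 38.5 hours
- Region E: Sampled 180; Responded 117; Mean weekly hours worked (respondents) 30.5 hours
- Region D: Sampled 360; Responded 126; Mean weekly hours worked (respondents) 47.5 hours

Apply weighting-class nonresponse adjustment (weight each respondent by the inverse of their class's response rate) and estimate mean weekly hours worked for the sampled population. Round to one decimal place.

Class response rates: Region B 65/260 = 25%, Region A 198/220 = 90%, Region C 187/340 = 55%, Region E 117/180 = 65%, Region D 126/360 = 35%.
Inverse-response-rate weighting restores each class to its sampled count, so class totals weight by n_sampled:
  Region B: 260 × 50 = 13,000
  Region A: 220 × 34.5 = 7590
  Region C: 340 × 38.5 = 13,090
  Region E: 180 × 30.5 = 5490
  Region D: 360 × 47.5 = 17,100
Adjusted estimate = 56,270 / 1,360 = 41.375 → 41.4.

41.4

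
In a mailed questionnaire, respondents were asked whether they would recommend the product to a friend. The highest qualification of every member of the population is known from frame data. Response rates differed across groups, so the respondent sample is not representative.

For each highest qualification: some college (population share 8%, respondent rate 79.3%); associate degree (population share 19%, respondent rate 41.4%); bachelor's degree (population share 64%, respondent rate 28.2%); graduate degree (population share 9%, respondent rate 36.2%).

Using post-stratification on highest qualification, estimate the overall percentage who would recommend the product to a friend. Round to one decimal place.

Weight each group's respondent value by its population share:
  some college: 0.08 × 79.3 = 6.344
  associate degree: 0.19 × 41.4 = 7.866
  bachelor's degree: 0.64 × 28.2 = 18.048
  graduate degree: 0.09 × 36.2 = 3.258
Post-stratified estimate = 35.516 → 35.5%.

35.5%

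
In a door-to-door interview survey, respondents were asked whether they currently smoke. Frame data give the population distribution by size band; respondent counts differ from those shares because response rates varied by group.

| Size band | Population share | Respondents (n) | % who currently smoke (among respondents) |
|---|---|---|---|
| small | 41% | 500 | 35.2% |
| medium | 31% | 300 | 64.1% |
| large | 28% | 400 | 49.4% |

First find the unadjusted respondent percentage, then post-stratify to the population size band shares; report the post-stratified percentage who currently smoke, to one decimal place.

Unadjusted (pooled respondent) estimate weights by respondent counts:
  (500/1200)×35.2 + (300/1200)×64.1 + (400/1200)×49.4 = 47.1583%
Reweighting by population size band shares:
  0.41×35.2 + 0.31×64.1 + 0.28×49.4 = 48.135%

48.1%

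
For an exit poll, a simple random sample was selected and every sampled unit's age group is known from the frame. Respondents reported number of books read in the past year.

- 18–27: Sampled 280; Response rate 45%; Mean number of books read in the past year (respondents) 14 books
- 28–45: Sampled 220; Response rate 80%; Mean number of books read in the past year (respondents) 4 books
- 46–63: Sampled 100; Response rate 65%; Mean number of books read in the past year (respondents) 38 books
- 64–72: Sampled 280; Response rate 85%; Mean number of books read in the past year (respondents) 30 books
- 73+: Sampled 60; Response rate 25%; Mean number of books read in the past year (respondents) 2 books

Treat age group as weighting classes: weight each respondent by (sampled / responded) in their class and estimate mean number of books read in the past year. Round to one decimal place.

18.2

Each respondent's weight = sampled/responded in their class; summing within a class gives n_sampled, so:
  18–27: 280 × 14 = 3920
  28–45: 220 × 4 = 880
  46–63: 100 × 38 = 3800
  64–72: 280 × 30 = 8400
  73+: 60 × 2 = 120
Adjusted estimate = 17,120 / 940 = 18.2128 → 18.2.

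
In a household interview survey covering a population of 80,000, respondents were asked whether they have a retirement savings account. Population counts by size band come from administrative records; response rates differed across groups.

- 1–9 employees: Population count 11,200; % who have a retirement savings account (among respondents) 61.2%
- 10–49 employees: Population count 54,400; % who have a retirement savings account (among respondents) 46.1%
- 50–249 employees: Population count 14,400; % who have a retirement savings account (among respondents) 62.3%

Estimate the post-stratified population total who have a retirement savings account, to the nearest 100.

Each cell contributes its population count × the respondent rate:
  1–9 employees: 11,200 × 61.2% = 6854.4
  10–49 employees: 54,400 × 46.1% = 25078.4
  50–249 employees: 14,400 × 62.3% = 8971.2
Estimated total = 40,904 → 40,900.

40,900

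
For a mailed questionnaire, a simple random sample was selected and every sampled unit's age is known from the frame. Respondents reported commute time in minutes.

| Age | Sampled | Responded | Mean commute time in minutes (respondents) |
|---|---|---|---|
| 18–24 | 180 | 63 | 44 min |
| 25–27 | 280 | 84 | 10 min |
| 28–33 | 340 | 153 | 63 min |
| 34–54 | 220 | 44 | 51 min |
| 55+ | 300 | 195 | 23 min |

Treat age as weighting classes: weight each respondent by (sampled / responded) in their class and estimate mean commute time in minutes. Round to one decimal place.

Response rates by class: 18–24 63/180 = 35%, 25–27 84/280 = 30%, 28–33 153/340 = 45%, 34–54 44/220 = 20%, 55+ 195/300 = 65%.
Weighting each respondent by the inverse class response rate inflates each class back to its sampled size, so the class weight is n_sampled:
  18–24: 180 × 44 = 7920
  25–27: 280 × 10 = 2800
  28–33: 340 × 63 = 21,420
  34–54: 220 × 51 = 11,220
  55+: 300 × 23 = 6900
Adjusted estimate = 50,260 / 1,320 = 38.0758 → 38.1.

38.1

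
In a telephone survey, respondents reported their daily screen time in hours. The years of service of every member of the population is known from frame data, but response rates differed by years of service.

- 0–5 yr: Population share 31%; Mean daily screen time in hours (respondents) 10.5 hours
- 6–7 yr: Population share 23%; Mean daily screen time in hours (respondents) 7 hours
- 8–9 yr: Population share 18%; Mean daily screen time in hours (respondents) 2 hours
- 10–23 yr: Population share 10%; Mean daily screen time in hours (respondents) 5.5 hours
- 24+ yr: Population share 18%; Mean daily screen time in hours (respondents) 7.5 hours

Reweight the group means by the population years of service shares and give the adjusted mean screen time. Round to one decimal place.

7.1

Each cell contributes population-share × respondent value:
  0–5 yr: 0.31 × 10.5 = 3.255
  6–7 yr: 0.23 × 7 = 1.61
  8–9 yr: 0.18 × 2 = 0.36
  10–23 yr: 0.1 × 5.5 = 0.55
  24+ yr: 0.18 × 7.5 = 1.35
Post-stratified estimate = 7.125 → 7.1.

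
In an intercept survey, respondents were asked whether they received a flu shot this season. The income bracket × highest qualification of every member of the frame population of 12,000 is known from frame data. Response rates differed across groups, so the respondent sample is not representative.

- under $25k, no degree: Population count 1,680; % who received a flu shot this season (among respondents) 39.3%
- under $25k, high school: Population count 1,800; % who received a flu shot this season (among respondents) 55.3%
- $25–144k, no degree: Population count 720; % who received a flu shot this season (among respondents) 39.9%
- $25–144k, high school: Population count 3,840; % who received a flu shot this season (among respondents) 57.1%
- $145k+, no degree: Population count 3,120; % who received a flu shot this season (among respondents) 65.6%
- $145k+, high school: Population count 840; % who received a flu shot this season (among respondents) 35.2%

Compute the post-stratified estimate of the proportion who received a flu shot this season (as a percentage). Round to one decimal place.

54.0%

Post-stratification weights by population share, not respondent share:
  under $25k, no degree: (1,680/12,000) × 39.3 = 5.502
  under $25k, high school: (1,800/12,000) × 55.3 = 8.295
  $25–144k, no degree: (720/12,000) × 39.9 = 2.394
  $25–144k, high school: (3,840/12,000) × 57.1 = 18.272
  $145k+, no degree: (3,120/12,000) × 65.6 = 17.056
  $145k+, high school: (840/12,000) × 35.2 = 2.464
Post-stratified estimate = 53.983 → 54.0%.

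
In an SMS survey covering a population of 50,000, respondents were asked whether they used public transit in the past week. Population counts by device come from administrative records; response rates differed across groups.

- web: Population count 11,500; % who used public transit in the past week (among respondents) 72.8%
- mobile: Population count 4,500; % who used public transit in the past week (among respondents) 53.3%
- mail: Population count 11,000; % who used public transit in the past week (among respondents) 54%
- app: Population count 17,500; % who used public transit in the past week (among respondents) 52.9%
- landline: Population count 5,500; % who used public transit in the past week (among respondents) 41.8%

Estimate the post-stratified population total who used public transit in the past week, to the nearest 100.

Each cell contributes its population count × the respondent rate:
  web: 11,500 × 72.8% = 8372
  mobile: 4,500 × 53.3% = 2398.5
  mail: 11,000 × 54% = 5940
  app: 17,500 × 52.9% = 9257.5
  landline: 5,500 × 41.8% = 2299
Estimated total = 28,267 → 28,300.

28,300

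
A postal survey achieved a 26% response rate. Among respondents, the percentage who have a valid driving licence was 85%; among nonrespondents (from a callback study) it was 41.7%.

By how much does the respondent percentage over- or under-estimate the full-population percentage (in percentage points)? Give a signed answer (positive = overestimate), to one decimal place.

Nonresponse fraction = 1 − 0.26 = 0.74.
Bias = (nonresponse fraction) × (respondent percentage − nonrespondent percentage)
     = 0.74 × (85 − 41.7) = 0.74 × 43.3 = 32.042.

+32.0 percentage points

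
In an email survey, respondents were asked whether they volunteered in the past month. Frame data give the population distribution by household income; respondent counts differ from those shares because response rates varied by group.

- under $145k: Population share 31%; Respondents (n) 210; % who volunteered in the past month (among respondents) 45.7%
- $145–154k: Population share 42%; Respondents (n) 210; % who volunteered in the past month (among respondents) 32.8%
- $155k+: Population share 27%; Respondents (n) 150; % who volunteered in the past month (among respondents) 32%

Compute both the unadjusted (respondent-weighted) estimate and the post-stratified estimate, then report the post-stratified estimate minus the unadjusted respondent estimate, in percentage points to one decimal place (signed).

-0.8 percentage points

Naive respondent-only estimate (weights = respondent counts):
  (210/570)×45.7 + (210/570)×32.8 + (150/570)×32 = 37.3421%
Reweighting by population household income shares:
  0.31×45.7 + 0.42×32.8 + 0.27×32 = 36.583%
Difference = 36.583 − 37.3421 = -0.7591 pp.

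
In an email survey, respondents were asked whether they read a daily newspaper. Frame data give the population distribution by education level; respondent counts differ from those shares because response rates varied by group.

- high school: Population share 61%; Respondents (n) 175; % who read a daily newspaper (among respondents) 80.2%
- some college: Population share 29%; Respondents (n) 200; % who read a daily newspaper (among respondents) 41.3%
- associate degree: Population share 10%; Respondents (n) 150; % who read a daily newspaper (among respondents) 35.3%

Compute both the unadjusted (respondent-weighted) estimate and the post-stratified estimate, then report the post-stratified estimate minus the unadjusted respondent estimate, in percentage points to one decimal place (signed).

+11.9 percentage points

Without adjustment, the pooled respondent share is:
  (175/525)×80.2 + (200/525)×41.3 + (150/525)×35.3 = 52.5524%
Post-stratified estimate weights by population shares:
  0.61×80.2 + 0.29×41.3 + 0.1×35.3 = 64.429%
Difference = 64.429 − 52.5524 = 11.8766 pp.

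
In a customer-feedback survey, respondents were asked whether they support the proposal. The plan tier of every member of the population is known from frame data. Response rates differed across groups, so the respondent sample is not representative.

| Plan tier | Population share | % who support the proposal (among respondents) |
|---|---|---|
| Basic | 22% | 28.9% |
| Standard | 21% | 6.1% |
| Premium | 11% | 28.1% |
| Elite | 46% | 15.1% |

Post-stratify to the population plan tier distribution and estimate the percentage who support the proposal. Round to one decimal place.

17.7%

Reweight to the known plan tier distribution:
  Basic: 0.22 × 28.9 = 6.358
  Standard: 0.21 × 6.1 = 1.281
  Premium: 0.11 × 28.1 = 3.091
  Elite: 0.46 × 15.1 = 6.946
Post-stratified estimate = 17.676 → 17.7%.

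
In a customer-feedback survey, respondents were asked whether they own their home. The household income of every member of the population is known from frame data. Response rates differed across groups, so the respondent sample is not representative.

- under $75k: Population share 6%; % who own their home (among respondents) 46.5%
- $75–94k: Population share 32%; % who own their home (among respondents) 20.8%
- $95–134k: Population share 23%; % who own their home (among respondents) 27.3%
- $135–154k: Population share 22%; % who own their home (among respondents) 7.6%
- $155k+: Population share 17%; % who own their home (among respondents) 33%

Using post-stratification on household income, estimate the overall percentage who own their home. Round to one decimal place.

Each cell contributes population-share × respondent value:
  under $75k: 0.06 × 46.5 = 2.79
  $75–94k: 0.32 × 20.8 = 6.656
  $95–134k: 0.23 × 27.3 = 6.279
  $135–154k: 0.22 × 7.6 = 1.672
  $155k+: 0.17 × 33 = 5.61
Post-stratified estimate = 23.007 → 23.0%.

23.0%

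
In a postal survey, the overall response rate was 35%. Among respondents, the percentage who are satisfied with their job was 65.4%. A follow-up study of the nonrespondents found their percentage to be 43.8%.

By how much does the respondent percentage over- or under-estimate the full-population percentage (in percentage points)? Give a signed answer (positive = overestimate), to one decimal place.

Nonresponse fraction = 1 − 0.35 = 0.65.
Bias = (nonresponse fraction) × (respondent percentage − nonrespondent percentage)
     = 0.65 × (65.4 − 43.8) = 0.65 × 21.6 = 14.04.

+14.0 percentage points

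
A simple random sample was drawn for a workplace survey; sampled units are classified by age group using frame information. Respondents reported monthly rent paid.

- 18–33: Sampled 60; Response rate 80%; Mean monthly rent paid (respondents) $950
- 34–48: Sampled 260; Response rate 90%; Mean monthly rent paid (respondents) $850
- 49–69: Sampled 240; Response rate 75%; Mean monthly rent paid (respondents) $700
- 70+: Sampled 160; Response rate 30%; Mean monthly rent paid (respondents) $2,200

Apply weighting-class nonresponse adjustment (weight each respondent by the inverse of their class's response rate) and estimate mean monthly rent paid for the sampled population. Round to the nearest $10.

Inverse-response-rate weighting restores each class to its sampled count, so class totals weight by n_sampled:
  18–33: 60 × 950 = 57,000
  34–48: 260 × 850 = 221,000
  49–69: 240 × 700 = 168,000
  70+: 160 × 2200 = 352,000
Adjusted estimate = 798,000 / 720 = 1108.33 → $1,110.

$1,110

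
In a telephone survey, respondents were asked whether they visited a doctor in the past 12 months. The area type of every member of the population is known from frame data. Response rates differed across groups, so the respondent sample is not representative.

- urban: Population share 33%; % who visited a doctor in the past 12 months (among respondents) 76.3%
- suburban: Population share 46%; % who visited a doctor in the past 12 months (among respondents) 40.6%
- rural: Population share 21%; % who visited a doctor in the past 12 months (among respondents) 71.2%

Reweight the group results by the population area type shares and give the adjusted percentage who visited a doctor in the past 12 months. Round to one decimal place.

Reweight to the known area type distribution:
  urban: 0.33 × 76.3 = 25.179
  suburban: 0.46 × 40.6 = 18.676
  rural: 0.21 × 71.2 = 14.952
Post-stratified estimate = 58.807 → 58.8%.

58.8%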